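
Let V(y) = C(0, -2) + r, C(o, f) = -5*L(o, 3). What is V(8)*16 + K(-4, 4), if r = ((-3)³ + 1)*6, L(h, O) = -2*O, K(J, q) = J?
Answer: -2020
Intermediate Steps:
C(o, f) = 30 (C(o, f) = -(-10)*3 = -5*(-6) = 30)
r = -156 (r = (-27 + 1)*6 = -26*6 = -156)
V(y) = -126 (V(y) = 30 - 156 = -126)
V(8)*16 + K(-4, 4) = -126*16 - 4 = -2016 - 4 = -2020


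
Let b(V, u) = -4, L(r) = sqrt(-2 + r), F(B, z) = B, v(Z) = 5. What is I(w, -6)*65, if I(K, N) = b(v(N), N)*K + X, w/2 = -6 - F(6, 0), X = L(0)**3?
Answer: 6240 - 130*I*sqrt(2) ≈ 6240.0 - 183.85*I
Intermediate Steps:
X = -2*I*sqrt(2) (X = (sqrt(-2 + 0))**3 = (sqrt(-2))**3 = (I*sqrt(2))**3 = -2*I*sqrt(2) ≈ -2.8284*I)
w = -24 (w = 2*(-6 - 1*6) = 2*(-6 - 6) = 2*(-12) = -24)
I(K, N) = -4*K - 2*I*sqrt(2)
I(w, -6)*65 = (-4*(-24) - 2*I*sqrt(2))*65 = (96 - 2*I*sqrt(2))*65 = 6240 - 130*I*sqrt(2)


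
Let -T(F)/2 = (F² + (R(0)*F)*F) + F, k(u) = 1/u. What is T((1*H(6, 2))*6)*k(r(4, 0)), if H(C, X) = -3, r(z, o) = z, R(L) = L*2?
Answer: -153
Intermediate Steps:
R(L) = 2*L
T(F) = -2*F - 2*F² (T(F) = -2*((F² + ((2*0)*F)*F) + F) = -2*((F² + (0*F)*F) + F) = -2*((F² + 0*F) + F) = -2*((F² + 0) + F) = -2*(F² + F) = -2*(F + F²) = -2*F - 2*F²)
T((1*H(6, 2))*6)*k(r(4, 0)) = -2*(1*(-3))*6*(1 + (1*(-3))*6)/4 = -2*(-3*6)*(1 - 3*6)*(¼) = -2*(-18)*(1 - 18)*(¼) = -2*(-18)*(-17)*(¼) = -612*¼ = -153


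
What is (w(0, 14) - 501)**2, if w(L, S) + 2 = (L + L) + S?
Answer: 239121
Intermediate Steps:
w(L, S) = -2 + S + 2*L (w(L, S) = -2 + ((L + L) + S) = -2 + (2*L + S) = -2 + (S + 2*L) = -2 + S + 2*L)
(w(0, 14) - 501)**2 = ((-2 + 14 + 2*0) - 501)**2 = ((-2 + 14 + 0) - 501)**2 = (12 - 501)**2 = (-489)**2 = 239121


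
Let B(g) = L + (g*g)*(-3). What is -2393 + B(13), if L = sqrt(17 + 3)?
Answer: -2900 + 2*sqrt(5) ≈ -2895.5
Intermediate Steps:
L = 2*sqrt(5) (L = sqrt(20) = 2*sqrt(5) ≈ 4.4721)
B(g) = -3*g**2 + 2*sqrt(5) (B(g) = 2*sqrt(5) + (g*g)*(-3) = 2*sqrt(5) + g**2*(-3) = 2*sqrt(5) - 3*g**2 = -3*g**2 + 2*sqrt(5))
-2393 + B(13) = -2393 + (-3*13**2 + 2*sqrt(5)) = -2393 + (-3*169 + 2*sqrt(5)) = -2393 + (-507 + 2*sqrt(5)) = -2900 + 2*sqrt(5)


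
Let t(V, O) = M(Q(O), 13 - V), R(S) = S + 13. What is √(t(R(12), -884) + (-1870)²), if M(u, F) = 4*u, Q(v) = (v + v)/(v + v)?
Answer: 2*√874226 ≈ 1870.0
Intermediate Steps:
Q(v) = 1 (Q(v) = (2*v)/((2*v)) = (2*v)*(1/(2*v)) = 1)
R(S) = 13 + S
t(V, O) = 4 (t(V, O) = 4*1 = 4)
√(t(R(12), -884) + (-1870)²) = √(4 + (-1870)²) = √(4 + 3496900) = √3496904 = 2*√874226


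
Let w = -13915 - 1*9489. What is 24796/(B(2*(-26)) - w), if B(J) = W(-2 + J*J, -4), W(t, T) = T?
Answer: 6199/5850 ≈ 1.0597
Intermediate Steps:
B(J) = -4
w = -23404 (w = -13915 - 9489 = -23404)
24796/(B(2*(-26)) - w) = 24796/(-4 - 1*(-23404)) = 24796/(-4 + 23404) = 24796/23400 = 24796*(1/23400) = 6199/5850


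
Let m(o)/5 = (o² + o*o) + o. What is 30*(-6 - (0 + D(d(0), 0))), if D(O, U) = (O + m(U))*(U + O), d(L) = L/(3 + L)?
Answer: -180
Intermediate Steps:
m(o) = 5*o + 10*o² (m(o) = 5*((o² + o*o) + o) = 5*((o² + o²) + o) = 5*(2*o² + o) = 5*(o + 2*o²) = 5*o + 10*o²)
D(O, U) = (O + U)*(O + 5*U*(1 + 2*U)) (D(O, U) = (O + 5*U*(1 + 2*U))*(U + O) = (O + 5*U*(1 + 2*U))*(O + U) = (O + U)*(O + 5*U*(1 + 2*U)))
30*(-6 - (0 + D(d(0), 0))) = 30*(-6 - (0 + ((0/(3 + 0))² + 5*0² + 10*0³ + 6*(0/(3 + 0))*0 + 10*(0/(3 + 0))*0²))) = 30*(-6 - (0 + ((0/3)² + 5*0 + 10*0 + 6*(0/3)*0 + 10*(0/3)*0))) = 30*(-6 - (0 + ((0*(⅓))² + 0 + 0 + 6*(0*(⅓))*0 + 10*(0*(⅓))*0))) = 30*(-6 - (0 + (0² + 0 + 0 + 6*0*0 + 10*0*0))) = 30*(-6 - (0 + (0 + 0 + 0 + 0 + 0))) = 30*(-6 - (0 + 0)) = 30*(-6 - 1*0) = 30*(-6 + 0) = 30*(-6) = -180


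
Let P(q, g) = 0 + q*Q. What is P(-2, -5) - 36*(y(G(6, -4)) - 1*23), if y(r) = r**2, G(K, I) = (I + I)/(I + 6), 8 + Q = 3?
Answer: 262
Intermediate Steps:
Q = -5 (Q = -8 + 3 = -5)
P(q, g) = -5*q (P(q, g) = 0 + q*(-5) = 0 - 5*q = -5*q)
G(K, I) = 2*I/(6 + I) (G(K, I) = (2*I)/(6 + I) = 2*I/(6 + I))
P(-2, -5) - 36*(y(G(6, -4)) - 1*23) = -5*(-2) - 36*((2*(-4)/(6 - 4))**2 - 1*23) = 10 - 36*((2*(-4)/2)**2 - 23) = 10 - 36*((2*(-4)*(1/2))**2 - 23) = 10 - 36*((-4)**2 - 23) = 10 - 36*(16 - 23) = 10 - 36*(-7) = 10 + 252 = 262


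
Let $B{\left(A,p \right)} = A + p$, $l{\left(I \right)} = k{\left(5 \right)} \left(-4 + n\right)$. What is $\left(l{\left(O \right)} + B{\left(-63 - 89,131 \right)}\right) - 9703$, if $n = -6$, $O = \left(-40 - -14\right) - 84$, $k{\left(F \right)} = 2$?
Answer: $-9744$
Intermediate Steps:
$O = -110$ ($O = \left(-40 + 14\right) - 84 = -26 - 84 = -110$)
$l{\left(I \right)} = -20$ ($l{\left(I \right)} = 2 \left(-4 - 6\right) = 2 \left(-10\right) = -20$)
$\left(l{\left(O \right)} + B{\left(-63 - 89,131 \right)}\right) - 9703 = \left(-20 + \left(\left(-63 - 89\right) + 131\right)\right) - 9703 = \left(-20 + \left(-152 + 131\right)\right) - 9703 = \left(-20 - 21\right) - 9703 = -41 - 9703 = -9744$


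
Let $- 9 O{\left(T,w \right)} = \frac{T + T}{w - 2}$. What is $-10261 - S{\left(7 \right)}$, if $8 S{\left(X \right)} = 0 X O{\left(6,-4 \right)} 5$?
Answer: $-10261$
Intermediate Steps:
$O{\left(T,w \right)} = - \frac{2 T}{9 \left(-2 + w\right)}$ ($O{\left(T,w \right)} = - \frac{\left(T + T\right) \frac{1}{w - 2}}{9} = - \frac{2 T \frac{1}{-2 + w}}{9} = - \frac{2 T}{9 \left(-2 + w\right)}$)
$S{\left(X \right)} = 0$ ($S{\left(X \right)} = \frac{0 X \left(\left(-2\right) 6 \frac{1}{-18 + 9 \left(-4\right)}\right) 5}{8} = \frac{0 \left(\left(-2\right) 6 \frac{1}{-18 - 36}\right) 5}{8} = \frac{0 \left(\left(-2\right) 6 \frac{1}{-54}\right) 5}{8} = \frac{0 \left(\left(-2\right) 6 \left(- \frac{1}{54}\right)\right) 5}{8} = \frac{0 \cdot \frac{2}{9} \cdot 5}{8} = \frac{0 \cdot 5}{8} = \frac{1}{8} \cdot 0 = 0$)
$-10261 - S{\left(7 \right)} = -10261 - 0 = -10261 + 0 = -10261$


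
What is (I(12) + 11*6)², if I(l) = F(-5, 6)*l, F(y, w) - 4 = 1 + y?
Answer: 4356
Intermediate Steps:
F(y, w) = 5 + y (F(y, w) = 4 + (1 + y) = 5 + y)
I(l) = 0 (I(l) = (5 - 5)*l = 0*l = 0)
(I(12) + 11*6)² = (0 + 11*6)² = (0 + 66)² = 66² = 4356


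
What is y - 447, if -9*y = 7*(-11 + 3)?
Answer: -3967/9 ≈ -440.78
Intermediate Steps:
y = 56/9 (y = -7*(-11 + 3)/9 = -7*(-8)/9 = -⅑*(-56) = 56/9 ≈ 6.2222)
y - 447 = 56/9 - 447 = -3967/9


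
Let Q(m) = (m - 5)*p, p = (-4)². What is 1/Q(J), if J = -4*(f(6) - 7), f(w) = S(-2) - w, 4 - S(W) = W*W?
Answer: 1/752 ≈ 0.0013298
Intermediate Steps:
S(W) = 4 - W² (S(W) = 4 - W*W = 4 - W²)
f(w) = -w (f(w) = (4 - 1*(-2)²) - w = (4 - 1*4) - w = (4 - 4) - w = 0 - w = -w)
p = 16
J = 52 (J = -4*(-1*6 - 7) = -4*(-6 - 7) = -4*(-13) = 52)
Q(m) = -80 + 16*m (Q(m) = (m - 5)*16 = (-5 + m)*16 = -80 + 16*m)
1/Q(J) = 1/(-80 + 16*52) = 1/(-80 + 832) = 1/752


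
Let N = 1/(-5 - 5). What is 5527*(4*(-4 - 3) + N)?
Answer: -1553087/10 ≈ -1.5531e+5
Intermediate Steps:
N = -⅒ (N = 1/(-10) = -⅒ ≈ -0.10000)
5527*(4*(-4 - 3) + N) = 5527*(4*(-4 - 3) - ⅒) = 5527*(4*(-7) - ⅒) = 5527*(-28 - ⅒) = 5527*(-281/10) = -1553087/10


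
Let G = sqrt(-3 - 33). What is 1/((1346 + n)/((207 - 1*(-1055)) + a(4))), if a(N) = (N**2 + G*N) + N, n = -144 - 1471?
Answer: -1282/269 - 24*I/269 ≈ -4.7658 - 0.089219*I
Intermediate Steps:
G = 6*I (G = sqrt(-36) = 6*I ≈ 6.0*I)
n = -1615
a(N) = N + N**2 + 6*I*N (a(N) = (N**2 + (6*I)*N) + N = (N**2 + 6*I*N) + N = N + N**2 + 6*I*N)
1/((1346 + n)/((207 - 1*(-1055)) + a(4))) = 1/((1346 - 1615)/((207 - 1*(-1055)) + 4*(1 + 4 + 6*I))) = 1/(-269/((207 + 1055) + 4*(5 + 6*I))) = 1/(-269/(1262 + (20 + 24*I))) = 1/(-269*(1282 - 24*I)/1644100) = -1282/269 - 24*I/269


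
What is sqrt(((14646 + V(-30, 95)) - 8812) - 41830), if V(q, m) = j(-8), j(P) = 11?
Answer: I*sqrt(35985) ≈ 189.7*I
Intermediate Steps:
V(q, m) = 11
sqrt(((14646 + V(-30, 95)) - 8812) - 41830) = sqrt(((14646 + 11) - 8812) - 41830) = sqrt((14657 - 8812) - 41830) = sqrt(5845 - 41830) = sqrt(-35985) = I*sqrt(35985)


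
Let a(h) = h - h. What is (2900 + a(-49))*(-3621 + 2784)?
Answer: -2427300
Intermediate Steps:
a(h) = 0
(2900 + a(-49))*(-3621 + 2784) = (2900 + 0)*(-3621 + 2784) = 2900*(-837) = -2427300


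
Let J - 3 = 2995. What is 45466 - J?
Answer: 42468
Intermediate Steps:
J = 2998 (J = 3 + 2995 = 2998)
45466 - J = 45466 - 1*2998 = 45466 - 2998 = 42468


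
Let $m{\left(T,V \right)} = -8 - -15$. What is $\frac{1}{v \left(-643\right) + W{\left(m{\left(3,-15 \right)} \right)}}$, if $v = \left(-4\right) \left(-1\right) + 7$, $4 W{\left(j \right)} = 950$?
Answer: $- \frac{2}{13671} \approx -0.0001463$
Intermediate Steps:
$m{\left(T,V \right)} = 7$ ($m{\left(T,V \right)} = -8 + 15 = 7$)
$W{\left(j \right)} = \frac{475}{2}$ ($W{\left(j \right)} = \frac{1}{4} \cdot 950 = \frac{475}{2}$)
$v = 11$ ($v = 4 + 7 = 11$)
$\frac{1}{v \left(-643\right) + W{\left(m{\left(3,-15 \right)} \right)}} = \frac{1}{11 \left(-643\right) + \frac{475}{2}} = \frac{1}{-7073 + \frac{475}{2}} = \frac{1}{- \frac{13671}{2}} = - \frac{2}{13671}$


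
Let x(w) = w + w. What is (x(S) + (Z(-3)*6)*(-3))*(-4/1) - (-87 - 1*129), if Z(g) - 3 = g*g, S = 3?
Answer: 1056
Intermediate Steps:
Z(g) = 3 + g² (Z(g) = 3 + g*g = 3 + g²)
x(w) = 2*w
(x(S) + (Z(-3)*6)*(-3))*(-4/1) - (-87 - 1*129) = (2*3 + ((3 + (-3)²)*6)*(-3))*(-4/1) - (-87 - 1*129) = (6 + ((3 + 9)*6)*(-3))*(-4*1) - (-87 - 129) = (6 + (12*6)*(-3))*(-4) - 1*(-216) = (6 + 72*(-3))*(-4) + 216 = (6 - 216)*(-4) + 216 = -210*(-4) + 216 = 840 + 216 = 1056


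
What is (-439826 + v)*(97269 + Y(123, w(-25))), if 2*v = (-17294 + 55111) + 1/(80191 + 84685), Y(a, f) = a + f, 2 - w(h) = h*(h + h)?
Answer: -1668079020482262/41219 ≈ -4.0469e+10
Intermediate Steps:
w(h) = 2 - 2*h**2 (w(h) = 2 - h*(h + h) = 2 - h*2*h = 2 - 2*h**2)
v = 6235115693/329752 (v = ((-17294 + 55111) + 1/(80191 + 84685))/2 = (37817 + 1/164876)/2 = (1/2)*(6235115693/164876) = 6235115693/329752 ≈ 18909.)
(-439826 + v)*(97269 + Y(123, w(-25))) = (-439826 + 6235115693/329752)*(97269 + (123 + (2 - 2*(-25)**2))) = -138798387459*(97269 + (123 + (2 - 2*625)))/329752 = -138798387459*(97269 + (123 + (2 - 1250)))/329752 = -138798387459*(97269 + (123 - 1248))/329752 = -138798387459*(97269 - 1125)/329752 = -138798387459/329752*96144 = -1668079020482262/41219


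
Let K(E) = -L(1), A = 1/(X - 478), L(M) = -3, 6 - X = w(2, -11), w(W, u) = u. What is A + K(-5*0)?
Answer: 1382/461 ≈ 2.9978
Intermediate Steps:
X = 17 (X = 6 - 1*(-11) = 6 + 11 = 17)
A = -1/461 (A = 1/(17 - 478) = 1/(-461) = -1/461 ≈ -0.0021692)
K(E) = 3 (K(E) = -1*(-3) = 3)
A + K(-5*0) = -1/461 + 3 = 1382/461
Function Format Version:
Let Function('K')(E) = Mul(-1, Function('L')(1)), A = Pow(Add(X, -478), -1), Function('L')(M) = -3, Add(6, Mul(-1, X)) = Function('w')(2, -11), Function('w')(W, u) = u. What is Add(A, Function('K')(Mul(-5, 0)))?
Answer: Rational(1382, 461) ≈ 2.9978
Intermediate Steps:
X = 17 (X = Add(6, Mul(-1, -11)) = Add(6, 11) = 17)
A = Rational(-1, 461) (A = Pow(Add(17, -478), -1) = Pow(-461, -1) = Rational(-1, 461) ≈ -0.0021692)
Function('K')(E) = 3 (Function('K')(E) = Mul(-1, -3) = 3)
Add(A, Function('K')(Mul(-5, 0))) = Add(Rational(-1, 461), 3) = Rational(1382, 461)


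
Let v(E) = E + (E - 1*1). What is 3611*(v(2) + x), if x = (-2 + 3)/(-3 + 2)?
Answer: 7222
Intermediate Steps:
v(E) = -1 + 2*E (v(E) = E + (E - 1) = E + (-1 + E) = -1 + 2*E)
x = -1 (x = 1/(-1) = 1*(-1) = -1)
3611*(v(2) + x) = 3611*((-1 + 2*2) - 1) = 3611*((-1 + 4) - 1) = 3611*(3 - 1) = 3611*2 = 7222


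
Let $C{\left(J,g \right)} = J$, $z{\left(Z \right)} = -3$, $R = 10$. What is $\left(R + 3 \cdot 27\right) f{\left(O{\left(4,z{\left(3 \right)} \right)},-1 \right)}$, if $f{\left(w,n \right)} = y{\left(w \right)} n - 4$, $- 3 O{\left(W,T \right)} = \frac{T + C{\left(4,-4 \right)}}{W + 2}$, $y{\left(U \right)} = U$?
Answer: $- \frac{6461}{18} \approx -358.94$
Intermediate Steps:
$O{\left(W,T \right)} = - \frac{4 + T}{3 \left(2 + W\right)}$ ($O{\left(W,T \right)} = - \frac{\left(T + 4\right) \frac{1}{W + 2}}{3} = - \frac{\left(4 + T\right) \frac{1}{2 + W}}{3} = - \frac{\frac{1}{2 + W} \left(4 + T\right)}{3} = - \frac{4 + T}{3 \left(2 + W\right)}$)
$f{\left(w,n \right)} = -4 + n w$ ($f{\left(w,n \right)} = w n - 4 = n w - 4 = -4 + n w$)
$\left(R + 3 \cdot 27\right) f{\left(O{\left(4,z{\left(3 \right)} \right)},-1 \right)} = \left(10 + 3 \cdot 27\right) \left(-4 - \frac{-4 - -3}{3 \left(2 + 4\right)}\right) = \left(10 + 81\right) \left(-4 - \frac{-4 + 3}{3 \cdot 6}\right) = 91 \left(-4 - \frac{1}{3} \cdot \frac{1}{6} \left(-1\right)\right) = 91 \left(-4 - - \frac{1}{18}\right) = 91 \left(-4 + \frac{1}{18}\right) = 91 \left(- \frac{71}{18}\right) = - \frac{6461}{18}$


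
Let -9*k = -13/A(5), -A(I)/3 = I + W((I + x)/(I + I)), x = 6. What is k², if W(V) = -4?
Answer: 169/729 ≈ 0.23182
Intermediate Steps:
A(I) = 12 - 3*I (A(I) = -3*(I - 4) = -3*(-4 + I) = 12 - 3*I)
k = -13/27 (k = -(-13)/(9*(12 - 3*5)) = -(-13)/(9*(12 - 15)) = -(-13)/(9*(-3)) = -(-13)*(-1)/(9*3) = -⅑*13/3 = -13/27 ≈ -0.48148)
k² = (-13/27)² = 169/729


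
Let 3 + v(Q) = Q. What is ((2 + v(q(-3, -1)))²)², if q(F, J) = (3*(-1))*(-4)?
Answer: 14641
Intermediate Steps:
q(F, J) = 12 (q(F, J) = -3*(-4) = 12)
v(Q) = -3 + Q
((2 + v(q(-3, -1)))²)² = ((2 + (-3 + 12))²)² = ((2 + 9)²)² = (11²)² = 121² = 14641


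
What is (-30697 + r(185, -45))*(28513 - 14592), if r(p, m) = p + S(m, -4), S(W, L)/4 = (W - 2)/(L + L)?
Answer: -848860817/2 ≈ -4.2443e+8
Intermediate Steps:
S(W, L) = 2*(-2 + W)/L (S(W, L) = 4*((W - 2)/(L + L)) = 4*((-2 + W)/((2*L))) = 4*((-2 + W)*(1/(2*L))) = 4*((-2 + W)/(2*L)) = 2*(-2 + W)/L)
r(p, m) = 1 + p - m/2 (r(p, m) = p + 2*(-2 + m)/(-4) = p + 2*(-¼)*(-2 + m) = p + (1 - m/2) = 1 + p - m/2)
(-30697 + r(185, -45))*(28513 - 14592) = (-30697 + (1 + 185 - ½*(-45)))*(28513 - 14592) = (-30697 + (1 + 185 + 45/2))*13921 = (-30697 + 417/2)*13921 = -60977/2*13921 = -848860817/2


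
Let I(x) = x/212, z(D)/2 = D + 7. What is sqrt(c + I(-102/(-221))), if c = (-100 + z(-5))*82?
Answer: I*sqrt(14948010714)/1378 ≈ 88.724*I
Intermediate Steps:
z(D) = 14 + 2*D (z(D) = 2*(D + 7) = 2*(7 + D) = 14 + 2*D)
I(x) = x/212 (I(x) = x*(1/212) = x/212)
c = -7872 (c = (-100 + (14 + 2*(-5)))*82 = (-100 + (14 - 10))*82 = (-100 + 4)*82 = -96*82 = -7872)
sqrt(c + I(-102/(-221))) = sqrt(-7872 + (-102/(-221))/212) = sqrt(-7872 + (-102*(-1/221))/212) = sqrt(-7872 + (1/212)*(6/13)) = sqrt(-7872 + 3/1378) = sqrt(-10847613/1378) = I*sqrt(14948010714)/1378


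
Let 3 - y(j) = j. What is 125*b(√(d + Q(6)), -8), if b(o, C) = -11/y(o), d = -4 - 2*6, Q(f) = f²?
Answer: 375 + 250*√5 ≈ 934.02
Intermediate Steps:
y(j) = 3 - j
d = -16 (d = -4 - 12 = -16)
b(o, C) = -11/(3 - o)
125*b(√(d + Q(6)), -8) = 125*(11/(-3 + √(-16 + 6²))) = 125*(11/(-3 + √(-16 + 36))) = 125*(11/(-3 + √20)) = 125*(11/(-3 + 2*√5)) = 1375/(-3 + 2*√5)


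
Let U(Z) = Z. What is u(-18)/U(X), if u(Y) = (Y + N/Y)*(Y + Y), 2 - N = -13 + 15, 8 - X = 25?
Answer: -648/17 ≈ -38.118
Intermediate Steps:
X = -17 (X = 8 - 1*25 = 8 - 25 = -17)
N = 0 (N = 2 - (-13 + 15) = 2 - 1*2 = 2 - 2 = 0)
u(Y) = 2*Y² (u(Y) = (Y + 0/Y)*(Y + Y) = (Y + 0)*(2*Y) = Y*(2*Y) = 2*Y²)
u(-18)/U(X) = (2*(-18)²)/(-17) = (2*324)*(-1/17) = 648*(-1/17) = -648/17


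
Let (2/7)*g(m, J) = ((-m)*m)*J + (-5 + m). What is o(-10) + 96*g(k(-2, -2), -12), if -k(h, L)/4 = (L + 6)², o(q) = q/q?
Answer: 16491889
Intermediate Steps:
o(q) = 1
k(h, L) = -4*(6 + L)² (k(h, L) = -4*(L + 6)² = -4*(6 + L)²)
g(m, J) = -35/2 + 7*m/2 - 7*J*m²/2 (g(m, J) = 7*(((-m)*m)*J + (-5 + m))/2 = 7*((-m²)*J + (-5 + m))/2 = 7*(-J*m² + (-5 + m))/2 = 7*(-5 + m - J*m²)/2 = -35/2 + 7*m/2 - 7*J*m²/2)
o(-10) + 96*g(k(-2, -2), -12) = 1 + 96*(-35/2 + 7*(-4*(6 - 2)²)/2 - 7/2*(-12)*(-4*(6 - 2)²)²) = 1 + 96*(-35/2 + 7*(-4*4²)/2 - 7/2*(-12)*(-4*4²)²) = 1 + 96*(-35/2 + 7*(-4*16)/2 - 7/2*(-12)*(-4*16)²) = 1 + 96*(-35/2 + (7/2)*(-64) - 7/2*(-12)*(-64)²) = 1 + 96*(-35/2 - 224 - 7/2*(-12)*4096) = 1 + 96*(-35/2 - 224 + 172032) = 1 + 96*(343581/2) = 1 + 16491888 = 16491889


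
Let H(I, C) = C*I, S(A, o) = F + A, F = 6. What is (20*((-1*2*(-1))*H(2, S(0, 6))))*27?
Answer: 12960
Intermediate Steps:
S(A, o) = 6 + A
(20*((-1*2*(-1))*H(2, S(0, 6))))*27 = (20*((-1*2*(-1))*((6 + 0)*2)))*27 = (20*((-2*(-1))*(6*2)))*27 = (20*(2*12))*27 = (20*24)*27 = 480*27 = 12960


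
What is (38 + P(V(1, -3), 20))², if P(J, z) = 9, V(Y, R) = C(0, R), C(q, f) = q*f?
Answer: 2209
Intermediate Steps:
C(q, f) = f*q
V(Y, R) = 0 (V(Y, R) = R*0 = 0)
(38 + P(V(1, -3), 20))² = (38 + 9)² = 47² = 2209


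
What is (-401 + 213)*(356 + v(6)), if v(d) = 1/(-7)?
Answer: -468308/7 ≈ -66901.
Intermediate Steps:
v(d) = -1/7
(-401 + 213)*(356 + v(6)) = (-401 + 213)*(356 - 1/7) = -188*2491/7 = -468308/7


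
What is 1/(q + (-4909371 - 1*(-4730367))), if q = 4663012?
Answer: 1/4484008 ≈ 2.2301e-7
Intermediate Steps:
1/(q + (-4909371 - 1*(-4730367))) = 1/(4663012 + (-4909371 - 1*(-4730367))) = 1/(4663012 + (-4909371 + 4730367)) = 1/(4663012 - 179004) = 1/4484008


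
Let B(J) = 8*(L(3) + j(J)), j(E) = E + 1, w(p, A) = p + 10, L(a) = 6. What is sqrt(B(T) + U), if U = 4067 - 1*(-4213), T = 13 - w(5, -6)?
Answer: 8*sqrt(130) ≈ 91.214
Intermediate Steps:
w(p, A) = 10 + p
j(E) = 1 + E
T = -2 (T = 13 - (10 + 5) = 13 - 1*15 = 13 - 15 = -2)
U = 8280 (U = 4067 + 4213 = 8280)
B(J) = 56 + 8*J (B(J) = 8*(6 + (1 + J)) = 8*(7 + J) = 56 + 8*J)
sqrt(B(T) + U) = sqrt((56 + 8*(-2)) + 8280) = sqrt((56 - 16) + 8280) = sqrt(40 + 8280) = sqrt(8320) = 8*sqrt(130)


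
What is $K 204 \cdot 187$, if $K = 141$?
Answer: $5378868$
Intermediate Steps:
$K 204 \cdot 187 = 141 \cdot 204 \cdot 187 = 28764 \cdot 187 = 5378868$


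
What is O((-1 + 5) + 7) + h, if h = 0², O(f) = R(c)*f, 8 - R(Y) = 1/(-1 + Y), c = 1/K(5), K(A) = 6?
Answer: 506/5 ≈ 101.20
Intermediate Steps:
c = ⅙ (c = 1/6 = ⅙ ≈ 0.16667)
R(Y) = 8 - 1/(-1 + Y)
O(f) = 46*f/5 (O(f) = ((-9 + 8*(⅙))/(-1 + ⅙))*f = ((-9 + 4/3)/(-⅚))*f = (-6/5*(-23/3))*f = 46*f/5)
h = 0
O((-1 + 5) + 7) + h = 46*((-1 + 5) + 7)/5 + 0 = 46*(4 + 7)/5 + 0 = (46/5)*11 + 0 = 506/5 + 0 = 506/5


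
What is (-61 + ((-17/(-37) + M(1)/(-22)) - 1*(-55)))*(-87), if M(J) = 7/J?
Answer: 414903/814 ≈ 509.71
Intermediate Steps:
(-61 + ((-17/(-37) + M(1)/(-22)) - 1*(-55)))*(-87) = (-61 + ((-17/(-37) + (7/1)/(-22)) - 1*(-55)))*(-87) = (-61 + ((-17*(-1/37) + (7*1)*(-1/22)) + 55))*(-87) = (-61 + ((17/37 + 7*(-1/22)) + 55))*(-87) = (-61 + ((17/37 - 7/22) + 55))*(-87) = (-61 + (115/814 + 55))*(-87) = (-61 + 44885/814)*(-87) = -4769/814*(-87) = 414903/814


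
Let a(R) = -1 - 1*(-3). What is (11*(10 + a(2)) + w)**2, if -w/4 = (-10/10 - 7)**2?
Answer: 15376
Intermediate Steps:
a(R) = 2 (a(R) = -1 + 3 = 2)
w = -256 (w = -4*(-10/10 - 7)**2 = -4*(-10*1/10 - 7)**2 = -4*(-1 - 7)**2 = -4*(-8)**2 = -4*64 = -256)
(11*(10 + a(2)) + w)**2 = (11*(10 + 2) - 256)**2 = (11*12 - 256)**2 = (132 - 256)**2 = (-124)**2 = 15376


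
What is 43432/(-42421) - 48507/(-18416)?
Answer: 1257871735/781225136 ≈ 1.6101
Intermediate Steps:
43432/(-42421) - 48507/(-18416) = 43432*(-1/42421) - 48507*(-1/18416) = -43432/42421 + 48507/18416 = 1257871735/781225136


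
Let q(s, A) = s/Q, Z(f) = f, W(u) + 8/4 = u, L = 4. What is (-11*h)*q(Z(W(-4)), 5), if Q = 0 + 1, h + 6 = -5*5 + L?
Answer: -1782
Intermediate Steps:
W(u) = -2 + u
h = -27 (h = -6 + (-5*5 + 4) = -6 + (-25 + 4) = -6 - 21 = -27)
Q = 1
q(s, A) = s (q(s, A) = s/1 = s*1 = s)
(-11*h)*q(Z(W(-4)), 5) = (-11*(-27))*(-2 - 4) = 297*(-6) = -1782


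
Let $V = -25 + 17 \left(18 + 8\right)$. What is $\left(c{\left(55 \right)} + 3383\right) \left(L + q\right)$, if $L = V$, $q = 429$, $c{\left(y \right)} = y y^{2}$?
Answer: $143615268$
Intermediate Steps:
$c{\left(y \right)} = y^{3}$
$V = 417$ ($V = -25 + 17 \cdot 26 = -25 + 442 = 417$)
$L = 417$
$\left(c{\left(55 \right)} + 3383\right) \left(L + q\right) = \left(55^{3} + 3383\right) \left(417 + 429\right) = \left(166375 + 3383\right) 846 = 169758 \cdot 846 = 143615268$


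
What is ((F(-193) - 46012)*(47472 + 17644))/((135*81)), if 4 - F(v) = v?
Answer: -596657908/2187 ≈ -2.7282e+5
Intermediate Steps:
F(v) = 4 - v
((F(-193) - 46012)*(47472 + 17644))/((135*81)) = (((4 - 1*(-193)) - 46012)*(47472 + 17644))/((135*81)) = (((4 + 193) - 46012)*65116)/10935 = ((197 - 46012)*65116)*(1/10935) = -45815*65116*(1/10935) = -2983289540*1/10935 = -596657908/2187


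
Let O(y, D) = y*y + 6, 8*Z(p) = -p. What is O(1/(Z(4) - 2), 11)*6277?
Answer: 966658/25 ≈ 38666.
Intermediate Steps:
Z(p) = -p/8 (Z(p) = (-p)/8 = -p/8)
O(y, D) = 6 + y**2 (O(y, D) = y**2 + 6 = 6 + y**2)
O(1/(Z(4) - 2), 11)*6277 = (6 + (1/(-1/8*4 - 2))**2)*6277 = (6 + (1/(-1/2 - 2))**2)*6277 = (6 + (1/(-5/2))**2)*6277 = (6 + (-2/5)**2)*6277 = (6 + 4/25)*6277 = (154/25)*6277 = 966658/25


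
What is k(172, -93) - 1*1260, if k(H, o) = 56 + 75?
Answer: -1129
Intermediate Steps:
k(H, o) = 131
k(172, -93) - 1*1260 = 131 - 1*1260 = 131 - 1260 = -1129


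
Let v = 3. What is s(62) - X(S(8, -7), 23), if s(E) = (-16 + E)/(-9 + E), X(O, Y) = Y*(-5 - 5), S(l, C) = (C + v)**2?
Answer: 12236/53 ≈ 230.87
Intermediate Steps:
S(l, C) = (3 + C)**2 (S(l, C) = (C + 3)**2 = (3 + C)**2)
X(O, Y) = -10*Y (X(O, Y) = Y*(-10) = -10*Y)
s(E) = (-16 + E)/(-9 + E)
s(62) - X(S(8, -7), 23) = (-16 + 62)/(-9 + 62) - (-10)*23 = 46/53 - 1*(-230) = (1/53)*46 + 230 = 46/53 + 230 = 12236/53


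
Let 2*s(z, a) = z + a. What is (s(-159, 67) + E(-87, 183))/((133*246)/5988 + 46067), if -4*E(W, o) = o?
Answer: -183133/91960638 ≈ -0.0019914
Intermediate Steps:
E(W, o) = -o/4
s(z, a) = a/2 + z/2 (s(z, a) = (z + a)/2 = (a + z)/2 = a/2 + z/2)
(s(-159, 67) + E(-87, 183))/((133*246)/5988 + 46067) = (((½)*67 + (½)*(-159)) - ¼*183)/((133*246)/5988 + 46067) = ((67/2 - 159/2) - 183/4)/(32718*(1/5988) + 46067) = (-46 - 183/4)/(5453/998 + 46067) = -367/(4*45980319/998) = -367/4*998/45980319 = -183133/91960638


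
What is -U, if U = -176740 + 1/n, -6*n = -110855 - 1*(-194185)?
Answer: 7363872103/41665 ≈ 1.7674e+5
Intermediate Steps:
n = -41665/3 (n = -(-110855 - 1*(-194185))/6 = -(-110855 + 194185)/6 = -⅙*83330 = -41665/3 ≈ -13888.)
U = -7363872103/41665 (U = -176740 + 1/(-41665/3) = -176740 - 3/41665 = -7363872103/41665 ≈ -1.7674e+5)
-U = -1*(-7363872103/41665) = 7363872103/41665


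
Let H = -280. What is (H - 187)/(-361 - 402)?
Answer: 467/763 ≈ 0.61206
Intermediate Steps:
(H - 187)/(-361 - 402) = (-280 - 187)/(-361 - 402) = -467/(-763) = -467*(-1/763) = 467/763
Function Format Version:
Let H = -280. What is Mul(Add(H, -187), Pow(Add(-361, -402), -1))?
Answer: Rational(467, 763) ≈ 0.61206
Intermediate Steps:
Mul(Add(H, -187), Pow(Add(-361, -402), -1)) = Mul(Add(-280, -187), Pow(Add(-361, -402), -1)) = Mul(-467, Pow(-763, -1)) = Mul(-467, Rational(-1, 763)) = Rational(467, 763)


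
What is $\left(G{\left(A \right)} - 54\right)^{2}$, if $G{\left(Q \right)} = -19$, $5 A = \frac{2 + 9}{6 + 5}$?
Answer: $5329$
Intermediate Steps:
$A = \frac{1}{5}$ ($A = \frac{\left(2 + 9\right) \frac{1}{6 + 5}}{5} = \frac{11 \cdot \frac{1}{11}}{5} = \frac{1}{5} \cdot 1 = \frac{1}{5} \approx 0.2$)
$\left(G{\left(A \right)} - 54\right)^{2} = \left(-19 - 54\right)^{2} = \left(-73\right)^{2} = 5329$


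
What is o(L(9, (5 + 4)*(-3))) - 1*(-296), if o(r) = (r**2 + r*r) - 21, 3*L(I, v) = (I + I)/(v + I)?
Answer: 2477/9 ≈ 275.22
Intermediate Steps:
L(I, v) = 2*I/(3*(I + v)) (L(I, v) = ((I + I)/(v + I))/3 = ((2*I)/(I + v))/3 = (2*I/(I + v))/3 = 2*I/(3*(I + v)))
o(r) = -21 + 2*r**2 (o(r) = (r**2 + r**2) - 21 = 2*r**2 - 21 = -21 + 2*r**2)
o(L(9, (5 + 4)*(-3))) - 1*(-296) = (-21 + 2*((2/3)*9/(9 + (5 + 4)*(-3)))**2) - 1*(-296) = (-21 + 2*((2/3)*9/(9 + 9*(-3)))**2) + 296 = (-21 + 2*((2/3)*9/(9 - 27))**2) + 296 = (-21 + 2*((2/3)*9/(-18))**2) + 296 = (-21 + 2*((2/3)*9*(-1/18))**2) + 296 = (-21 + 2*(-1/3)**2) + 296 = (-21 + 2*(1/9)) + 296 = (-21 + 2/9) + 296 = -187/9 + 296 = 2477/9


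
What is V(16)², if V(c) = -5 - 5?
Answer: 100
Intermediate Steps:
V(c) = -10
V(16)² = (-10)² = 100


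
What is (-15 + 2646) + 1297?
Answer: 3928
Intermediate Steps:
(-15 + 2646) + 1297 = 2631 + 1297 = 3928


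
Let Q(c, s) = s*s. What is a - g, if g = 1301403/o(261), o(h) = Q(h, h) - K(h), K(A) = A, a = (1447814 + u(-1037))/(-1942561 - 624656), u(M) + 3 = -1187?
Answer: -382127978899/19356816180 ≈ -19.741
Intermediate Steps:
u(M) = -1190 (u(M) = -3 - 1187 = -1190)
a = -482208/855739 (a = (1447814 - 1190)/(-1942561 - 624656) = 1446624/(-2567217) = 1446624*(-1/2567217) = -482208/855739 ≈ -0.56350)
Q(c, s) = s²
o(h) = h² - h
g = 433801/22620 (g = 1301403/((261*(-1 + 261))) = 1301403/((261*260)) = 1301403/67860 = 1301403*(1/67860) = 433801/22620 ≈ 19.178)
a - g = -482208/855739 - 1*433801/22620 = -482208/855739 - 433801/22620 = -382127978899/19356816180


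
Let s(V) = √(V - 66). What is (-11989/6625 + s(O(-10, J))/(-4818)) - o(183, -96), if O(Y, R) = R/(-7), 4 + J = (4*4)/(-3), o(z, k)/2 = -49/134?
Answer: -478638/443875 - I*√582/14454 ≈ -1.0783 - 0.0016691*I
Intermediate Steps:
o(z, k) = -49/67 (o(z, k) = 2*(-49/134) = -49/67)
J = -28/3 (J = -4 + (4*4)/(-3) = -4 + 16*(-⅓) = -4 - 16/3 = -28/3 ≈ -9.3333)
O(Y, R) = -R/7 (O(Y, R) = R*(-⅐) = -R/7)
s(V) = √(-66 + V)
(-11989/6625 + s(O(-10, J))/(-4818)) - o(183, -96) = (-11989/6625 + √(-66 - ⅐*(-28/3))/(-4818)) - 1*(-49/67) = (-11989*1/6625 + √(-66 + 4/3)*(-1/4818)) + 49/67 = (-11989/6625 + √(-194/3)*(-1/4818)) + 49/67 = (-11989/6625 + (I*√582/3)*(-1/4818)) + 49/67 = (-11989/6625 - I*√582/14454) + 49/67 = -478638/443875 - I*√582/14454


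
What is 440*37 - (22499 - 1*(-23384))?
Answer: -29603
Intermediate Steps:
440*37 - (22499 - 1*(-23384)) = 16280 - (22499 + 23384) = 16280 - 1*45883 = 16280 - 45883 = -29603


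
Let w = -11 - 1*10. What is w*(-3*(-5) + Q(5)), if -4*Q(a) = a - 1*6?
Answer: -1281/4 ≈ -320.25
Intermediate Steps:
Q(a) = 3/2 - a/4 (Q(a) = -(a - 1*6)/4 = -(a - 6)/4 = -(-6 + a)/4 = 3/2 - a/4)
w = -21 (w = -11 - 10 = -21)
w*(-3*(-5) + Q(5)) = -21*(-3*(-5) + (3/2 - ¼*5)) = -21*(15 + (3/2 - 5/4)) = -21*(15 + ¼) = -21*61/4 = -1281/4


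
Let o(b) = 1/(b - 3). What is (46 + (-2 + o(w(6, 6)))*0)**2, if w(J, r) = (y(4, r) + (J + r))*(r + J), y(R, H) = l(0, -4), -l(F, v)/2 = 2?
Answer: 2116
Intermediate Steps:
l(F, v) = -4 (l(F, v) = -2*2 = -4)
y(R, H) = -4
w(J, r) = (J + r)*(-4 + J + r) (w(J, r) = (-4 + (J + r))*(r + J) = (-4 + J + r)*(J + r) = (J + r)*(-4 + J + r))
o(b) = 1/(-3 + b)
(46 + (-2 + o(w(6, 6)))*0)**2 = (46 + (-2 + 1/(-3 + (6**2 + 6**2 - 4*6 - 4*6 + 2*6*6)))*0)**2 = (46 + (-2 + 1/(-3 + (36 + 36 - 24 - 24 + 72)))*0)**2 = (46 + (-2 + 1/(-3 + 96))*0)**2 = (46 + (-2 + 1/93)*0)**2 = (46 - 185/93*0)**2 = (46 + 0)**2 = 46**2 = 2116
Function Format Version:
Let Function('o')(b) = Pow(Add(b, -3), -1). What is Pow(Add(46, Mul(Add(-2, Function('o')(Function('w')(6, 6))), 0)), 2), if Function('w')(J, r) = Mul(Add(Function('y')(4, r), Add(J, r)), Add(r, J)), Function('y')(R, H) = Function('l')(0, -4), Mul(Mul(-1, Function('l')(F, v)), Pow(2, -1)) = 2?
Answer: 2116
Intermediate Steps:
Function('l')(F, v) = -4 (Function('l')(F, v) = Mul(-2, 2) = -4)
Function('y')(R, H) = -4
Function('w')(J, r) = Mul(Add(J, r), Add(-4, J, r)) (Function('w')(J, r) = Mul(Add(-4, Add(J, r)), Add(r, J)) = Mul(Add(-4, J, r), Add(J, r)) = Mul(Add(J, r), Add(-4, J, r)))
Function('o')(b) = Pow(Add(-3, b), -1)
Pow(Add(46, Mul(Add(-2, Function('o')(Function('w')(6, 6))), 0)), 2) = Pow(Add(46, Mul(Add(-2, Pow(Add(-3, Add(Pow(6, 2), Pow(6, 2), Mul(-4, 6), Mul(-4, 6), Mul(2, 6, 6))), -1)), 0)), 2) = Pow(Add(46, Mul(Add(-2, Pow(Add(-3, Add(36, 36, -24, -24, 72)), -1)), 0)), 2) = Pow(Add(46, Mul(Add(-2, Pow(Add(-3, 96), -1)), 0)), 2) = Pow(Add(46, Mul(Add(-2, Pow(93, -1)), 0)), 2) = Pow(Add(46, Mul(Add(-2, Rational(1, 93)), 0)), 2) = Pow(Add(46, Mul(Rational(-185, 93), 0)), 2) = Pow(Add(46, 0), 2) = Pow(46, 2) = 2116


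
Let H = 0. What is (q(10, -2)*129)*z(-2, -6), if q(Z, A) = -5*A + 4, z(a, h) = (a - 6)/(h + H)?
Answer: 2408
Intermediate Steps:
z(a, h) = (-6 + a)/h (z(a, h) = (a - 6)/(h + 0) = (-6 + a)/h)
q(Z, A) = 4 - 5*A
(q(10, -2)*129)*z(-2, -6) = ((4 - 5*(-2))*129)*((-6 - 2)/(-6)) = ((4 + 10)*129)*(-⅙*(-8)) = (14*129)*(4/3) = 1806*(4/3) = 2408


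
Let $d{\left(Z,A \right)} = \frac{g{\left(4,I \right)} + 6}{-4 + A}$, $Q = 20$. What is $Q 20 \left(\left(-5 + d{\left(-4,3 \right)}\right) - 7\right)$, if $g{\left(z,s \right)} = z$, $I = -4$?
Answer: $-8800$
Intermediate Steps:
$d{\left(Z,A \right)} = \frac{10}{-4 + A}$ ($d{\left(Z,A \right)} = \frac{4 + 6}{-4 + A} = \frac{10}{-4 + A}$)
$Q 20 \left(\left(-5 + d{\left(-4,3 \right)}\right) - 7\right) = 20 \cdot 20 \left(\left(-5 + \frac{10}{-4 + 3}\right) - 7\right) = 400 \left(\left(-5 + \frac{10}{-1}\right) - 7\right) = 400 \left(\left(-5 + 10 \left(-1\right)\right) - 7\right) = 400 \left(\left(-5 - 10\right) - 7\right) = 400 \left(-15 - 7\right) = 400 \left(-22\right) = -8800$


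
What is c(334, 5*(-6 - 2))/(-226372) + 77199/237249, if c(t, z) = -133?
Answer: 5835748715/17902176876 ≈ 0.32598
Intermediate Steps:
c(334, 5*(-6 - 2))/(-226372) + 77199/237249 = -133/(-226372) + 77199/237249 = -133*(-1/226372) + 77199*(1/237249) = 133/226372 + 25733/79083 = 5835748715/17902176876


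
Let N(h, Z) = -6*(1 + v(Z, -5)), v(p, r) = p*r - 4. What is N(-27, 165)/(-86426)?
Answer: -2484/43213 ≈ -0.057483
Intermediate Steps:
v(p, r) = -4 + p*r
N(h, Z) = 18 + 30*Z (N(h, Z) = -6*(1 + (-4 + Z*(-5))) = -6*(1 + (-4 - 5*Z)) = -6*(-3 - 5*Z) = 18 + 30*Z)
N(-27, 165)/(-86426) = (18 + 30*165)/(-86426) = (18 + 4950)*(-1/86426) = 4968*(-1/86426) = -2484/43213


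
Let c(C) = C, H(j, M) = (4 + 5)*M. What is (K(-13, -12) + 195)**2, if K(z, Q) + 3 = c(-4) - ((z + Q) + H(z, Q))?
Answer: 103041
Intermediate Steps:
H(j, M) = 9*M
K(z, Q) = -7 - z - 10*Q (K(z, Q) = -3 + (-4 - ((z + Q) + 9*Q)) = -3 + (-4 - ((Q + z) + 9*Q)) = -3 + (-4 - (z + 10*Q)) = -3 + (-4 + (-z - 10*Q)) = -3 + (-4 - z - 10*Q) = -7 - z - 10*Q)
(K(-13, -12) + 195)**2 = ((-7 - 1*(-13) - 10*(-12)) + 195)**2 = ((-7 + 13 + 120) + 195)**2 = (126 + 195)**2 = 321**2 = 103041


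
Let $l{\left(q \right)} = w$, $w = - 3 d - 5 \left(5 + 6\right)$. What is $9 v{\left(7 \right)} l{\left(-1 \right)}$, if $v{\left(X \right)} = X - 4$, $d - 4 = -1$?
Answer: $-1728$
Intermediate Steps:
$d = 3$ ($d = 4 - 1 = 3$)
$w = -64$ ($w = \left(-3\right) 3 - 5 \left(5 + 6\right) = -9 - 55 = -64$)
$v{\left(X \right)} = -4 + X$
$l{\left(q \right)} = -64$
$9 v{\left(7 \right)} l{\left(-1 \right)} = 9 \left(-4 + 7\right) \left(-64\right) = 9 \cdot 3 \left(-64\right) = 27 \left(-64\right) = -1728$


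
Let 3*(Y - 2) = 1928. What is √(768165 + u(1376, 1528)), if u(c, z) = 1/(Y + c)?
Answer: √28228407604446/6062 ≈ 876.45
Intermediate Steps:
Y = 1934/3 (Y = 2 + (⅓)*1928 = 2 + 1928/3 = 1934/3 ≈ 644.67)
u(c, z) = 1/(1934/3 + c)
√(768165 + u(1376, 1528)) = √(768165 + 3/(1934 + 3*1376)) = √(768165 + 3/(1934 + 4128)) = √(768165 + 3/6062) = √(4656616233/6062) = √28228407604446/6062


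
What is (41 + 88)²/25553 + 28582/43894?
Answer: 730397950/560811691 ≈ 1.3024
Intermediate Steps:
(41 + 88)²/25553 + 28582/43894 = 129²*(1/25553) + 28582*(1/43894) = 16641*(1/25553) + 14291/21947 = 16641/25553 + 14291/21947 = 730397950/560811691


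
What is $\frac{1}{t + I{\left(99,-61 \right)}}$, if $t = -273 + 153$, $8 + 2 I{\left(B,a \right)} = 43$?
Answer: $- \frac{2}{205} \approx -0.0097561$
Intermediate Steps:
$I{\left(B,a \right)} = \frac{35}{2}$ ($I{\left(B,a \right)} = -4 + \frac{1}{2} \cdot 43 = -4 + \frac{43}{2} = \frac{35}{2}$)
$t = -120$
$\frac{1}{t + I{\left(99,-61 \right)}} = \frac{1}{-120 + \frac{35}{2}} = \frac{1}{- \frac{205}{2}} = - \frac{2}{205}$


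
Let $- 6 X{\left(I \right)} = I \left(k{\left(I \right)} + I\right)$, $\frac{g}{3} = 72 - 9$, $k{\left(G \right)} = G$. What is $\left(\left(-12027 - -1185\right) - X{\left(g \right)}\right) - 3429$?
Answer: $-2364$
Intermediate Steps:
$g = 189$ ($g = 3 \left(72 - 9\right) = 3 \cdot 63 = 189$)
$X{\left(I \right)} = - \frac{I^{2}}{3}$ ($X{\left(I \right)} = - \frac{I \left(I + I\right)}{6} = - \frac{I 2 I}{6} = - \frac{2 I^{2}}{6} = - \frac{I^{2}}{3}$)
$\left(\left(-12027 - -1185\right) - X{\left(g \right)}\right) - 3429 = \left(\left(-12027 - -1185\right) - - \frac{189^{2}}{3}\right) - 3429 = \left(\left(-12027 + 1185\right) - \left(- \frac{1}{3}\right) 35721\right) - 3429 = \left(-10842 - -11907\right) - 3429 = \left(-10842 + 11907\right) - 3429 = 1065 - 3429 = -2364$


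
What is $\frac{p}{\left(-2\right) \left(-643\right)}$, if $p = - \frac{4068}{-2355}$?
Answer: $\frac{678}{504755} \approx 0.0013432$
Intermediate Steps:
$p = \frac{1356}{785}$ ($p = \left(-4068\right) \left(- \frac{1}{2355}\right) = \frac{1356}{785} \approx 1.7274$)
$\frac{p}{\left(-2\right) \left(-643\right)} = \frac{1356}{785 \left(\left(-2\right) \left(-643\right)\right)} = \frac{1356}{785 \cdot 1286} = \frac{1356}{785} \cdot \frac{1}{1286} = \frac{678}{504755}$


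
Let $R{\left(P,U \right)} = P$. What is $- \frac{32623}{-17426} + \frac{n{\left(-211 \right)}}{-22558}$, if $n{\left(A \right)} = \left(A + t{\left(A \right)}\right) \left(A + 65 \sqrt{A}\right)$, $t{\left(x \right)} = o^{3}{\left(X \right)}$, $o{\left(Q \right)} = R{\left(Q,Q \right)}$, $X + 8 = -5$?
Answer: $- \frac{4059015927}{196547854} + \frac{78260 i \sqrt{211}}{11279} \approx -20.652 + 100.79 i$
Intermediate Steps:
$X = -13$ ($X = -8 - 5 = -13$)
$o{\left(Q \right)} = Q$
$t{\left(x \right)} = -2197$ ($t{\left(x \right)} = \left(-13\right)^{3} = -2197$)
$n{\left(A \right)} = \left(-2197 + A\right) \left(A + 65 \sqrt{A}\right)$ ($n{\left(A \right)} = \left(A - 2197\right) \left(A + 65 \sqrt{A}\right) = \left(-2197 + A\right) \left(A + 65 \sqrt{A}\right)$)
$- \frac{32623}{-17426} + \frac{n{\left(-211 \right)}}{-22558} = - \frac{32623}{-17426} + \frac{\left(-211\right)^{2} - 142805 \sqrt{-211} - -463567 + 65 \left(-211\right)^{\frac{3}{2}}}{-22558} = \left(-32623\right) \left(- \frac{1}{17426}\right) + \left(44521 - 142805 i \sqrt{211} + 463567 + 65 \left(- 211 i \sqrt{211}\right)\right) \left(- \frac{1}{22558}\right) = \frac{32623}{17426} + \left(44521 - 142805 i \sqrt{211} + 463567 - 13715 i \sqrt{211}\right) \left(- \frac{1}{22558}\right) = \frac{32623}{17426} + \left(508088 - 156520 i \sqrt{211}\right) \left(- \frac{1}{22558}\right) = \frac{32623}{17426} - \left(\frac{254044}{11279} - \frac{78260 i \sqrt{211}}{11279}\right) = - \frac{4059015927}{196547854} + \frac{78260 i \sqrt{211}}{11279}$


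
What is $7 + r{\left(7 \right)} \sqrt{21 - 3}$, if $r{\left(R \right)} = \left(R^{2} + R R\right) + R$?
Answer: $7 + 315 \sqrt{2} \approx 452.48$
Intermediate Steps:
$r{\left(R \right)} = R + 2 R^{2}$ ($r{\left(R \right)} = \left(R^{2} + R^{2}\right) + R = 2 R^{2} + R = R + 2 R^{2}$)
$7 + r{\left(7 \right)} \sqrt{21 - 3} = 7 + 7 \left(1 + 2 \cdot 7\right) \sqrt{21 - 3} = 7 + 7 \left(1 + 14\right) \sqrt{18} = 7 + 7 \cdot 15 \cdot 3 \sqrt{2} = 7 + 105 \cdot 3 \sqrt{2} = 7 + 315 \sqrt{2}$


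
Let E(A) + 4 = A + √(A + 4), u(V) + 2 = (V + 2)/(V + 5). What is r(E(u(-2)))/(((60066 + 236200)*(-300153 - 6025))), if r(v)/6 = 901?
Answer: -2703/45355065674 ≈ -5.9596e-8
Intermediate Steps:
u(V) = -2 + (2 + V)/(5 + V) (u(V) = -2 + (V + 2)/(V + 5) = -2 + (2 + V)/(5 + V))
E(A) = -4 + A + √(4 + A) (E(A) = -4 + (A + √(A + 4)) = -4 + (A + √(4 + A)) = -4 + A + √(4 + A))
r(v) = 5406 (r(v) = 6*901 = 5406)
r(E(u(-2)))/(((60066 + 236200)*(-300153 - 6025))) = 5406/(((60066 + 236200)*(-300153 - 6025))) = 5406/((296266*(-306178))) = 5406/(-90710131348) = 5406*(-1/90710131348) = -2703/45355065674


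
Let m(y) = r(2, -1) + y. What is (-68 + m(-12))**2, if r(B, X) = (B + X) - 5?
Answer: 7056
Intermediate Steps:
r(B, X) = -5 + B + X
m(y) = -4 + y (m(y) = (-5 + 2 - 1) + y = -4 + y)
(-68 + m(-12))**2 = (-68 + (-4 - 12))**2 = (-68 - 16)**2 = (-84)**2 = 7056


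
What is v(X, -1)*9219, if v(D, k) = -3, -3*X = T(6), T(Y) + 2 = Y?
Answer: -27657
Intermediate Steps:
T(Y) = -2 + Y
X = -4/3 (X = -(-2 + 6)/3 = -1/3*4 = -4/3 ≈ -1.3333)
v(X, -1)*9219 = -3*9219 = -27657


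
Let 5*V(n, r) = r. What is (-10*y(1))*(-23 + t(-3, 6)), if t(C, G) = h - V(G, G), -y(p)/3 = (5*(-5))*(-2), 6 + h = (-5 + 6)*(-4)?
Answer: -51300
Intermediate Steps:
V(n, r) = r/5
h = -10 (h = -6 + (-5 + 6)*(-4) = -6 + 1*(-4) = -6 - 4 = -10)
y(p) = -150 (y(p) = -3*5*(-5)*(-2) = -(-75)*(-2) = -3*50 = -150)
t(C, G) = -10 - G/5
(-10*y(1))*(-23 + t(-3, 6)) = (-10*(-150))*(-23 + (-10 - ⅕*6)) = 1500*(-23 + (-10 - 6/5)) = 1500*(-23 - 56/5) = 1500*(-171/5) = -51300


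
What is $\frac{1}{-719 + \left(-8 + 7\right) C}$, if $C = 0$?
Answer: $- \frac{1}{719} \approx -0.0013908$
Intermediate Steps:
$\frac{1}{-719 + \left(-8 + 7\right) C} = \frac{1}{-719 + \left(-8 + 7\right) 0} = \frac{1}{-719 - 0} = \frac{1}{-719 + 0} = \frac{1}{-719} = - \frac{1}{719}$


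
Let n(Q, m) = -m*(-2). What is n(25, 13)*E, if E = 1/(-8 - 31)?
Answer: -⅔ ≈ -0.66667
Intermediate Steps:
n(Q, m) = 2*m
E = -1/39 (E = 1/(-39) = -1/39 ≈ -0.025641)
n(25, 13)*E = (2*13)*(-1/39) = 26*(-1/39) = -⅔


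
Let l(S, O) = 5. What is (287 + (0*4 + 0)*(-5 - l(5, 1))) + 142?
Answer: 429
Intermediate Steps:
(287 + (0*4 + 0)*(-5 - l(5, 1))) + 142 = (287 + (0*4 + 0)*(-5 - 1*5)) + 142 = (287 + (0 + 0)*(-5 - 5)) + 142 = (287 + 0*(-10)) + 142 = (287 + 0) + 142 = 287 + 142 = 429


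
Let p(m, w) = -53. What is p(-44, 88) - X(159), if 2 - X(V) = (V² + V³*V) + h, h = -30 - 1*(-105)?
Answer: 639154262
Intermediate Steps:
h = 75 (h = -30 + 105 = 75)
X(V) = -73 - V² - V⁴ (X(V) = 2 - ((V² + V³*V) + 75) = 2 - ((V² + V⁴) + 75) = 2 - (75 + V² + V⁴) = 2 + (-75 - V² - V⁴) = -73 - V² - V⁴)
p(-44, 88) - X(159) = -53 - (-73 - 1*159² - 1*159⁴) = -53 - (-73 - 1*25281 - 1*639128961) = -53 - (-73 - 25281 - 639128961) = -53 - 1*(-639154315) = -53 + 639154315 = 639154262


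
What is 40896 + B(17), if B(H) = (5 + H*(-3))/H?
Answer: 695186/17 ≈ 40893.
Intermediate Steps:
B(H) = (5 - 3*H)/H
40896 + B(17) = 40896 + (-3 + 5/17) = 40896 - 46/17 = 695186/17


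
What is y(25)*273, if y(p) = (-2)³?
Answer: -2184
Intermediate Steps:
y(p) = -8
y(25)*273 = -8*273 = -2184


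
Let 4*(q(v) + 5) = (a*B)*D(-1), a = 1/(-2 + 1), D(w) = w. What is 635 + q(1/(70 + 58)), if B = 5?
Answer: 2525/4 ≈ 631.25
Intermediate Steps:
a = -1 (a = 1/(-1) = -1)
q(v) = -15/4 (q(v) = -5 + (-1*5*(-1))/4 = -5 + (-5*(-1))/4 = -5 + (1/4)*5 = -5 + 5/4 = -15/4)
635 + q(1/(70 + 58)) = 635 - 15/4 = 2525/4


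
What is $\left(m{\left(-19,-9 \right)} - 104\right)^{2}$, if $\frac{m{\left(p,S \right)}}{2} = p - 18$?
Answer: $31684$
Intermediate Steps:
$m{\left(p,S \right)} = -36 + 2 p$ ($m{\left(p,S \right)} = 2 \left(p - 18\right) = 2 \left(-18 + p\right) = -36 + 2 p$)
$\left(m{\left(-19,-9 \right)} - 104\right)^{2} = \left(\left(-36 + 2 \left(-19\right)\right) - 104\right)^{2} = \left(\left(-36 - 38\right) - 104\right)^{2} = \left(-74 - 104\right)^{2} = \left(-178\right)^{2} = 31684$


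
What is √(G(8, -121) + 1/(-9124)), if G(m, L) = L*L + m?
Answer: 5*√12194908019/4562 ≈ 121.03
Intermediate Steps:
G(m, L) = m + L² (G(m, L) = L² + m = m + L²)
√(G(8, -121) + 1/(-9124)) = √((8 + (-121)²) + 1/(-9124)) = √((8 + 14641) - 1/9124) = √(14649 - 1/9124) = √(133657475/9124) = 5*√12194908019/4562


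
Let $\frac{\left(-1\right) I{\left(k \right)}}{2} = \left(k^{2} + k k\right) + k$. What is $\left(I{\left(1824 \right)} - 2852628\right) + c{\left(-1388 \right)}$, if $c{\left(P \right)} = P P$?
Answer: $-14237636$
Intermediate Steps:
$c{\left(P \right)} = P^{2}$
$I{\left(k \right)} = - 4 k^{2} - 2 k$ ($I{\left(k \right)} = - 2 \left(\left(k^{2} + k k\right) + k\right) = - 2 \left(\left(k^{2} + k^{2}\right) + k\right) = - 2 \left(2 k^{2} + k\right) = - 2 \left(k + 2 k^{2}\right) = - 4 k^{2} - 2 k$)
$\left(I{\left(1824 \right)} - 2852628\right) + c{\left(-1388 \right)} = \left(\left(-2\right) 1824 \left(1 + 2 \cdot 1824\right) - 2852628\right) + \left(-1388\right)^{2} = \left(\left(-2\right) 1824 \left(1 + 3648\right) - 2852628\right) + 1926544 = \left(\left(-2\right) 1824 \cdot 3649 - 2852628\right) + 1926544 = \left(-13311552 - 2852628\right) + 1926544 = -16164180 + 1926544 = -14237636$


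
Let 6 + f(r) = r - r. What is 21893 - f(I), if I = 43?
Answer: 21899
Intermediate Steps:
f(r) = -6 (f(r) = -6 + (r - r) = -6 + 0 = -6)
21893 - f(I) = 21893 - 1*(-6) = 21893 + 6 = 21899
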